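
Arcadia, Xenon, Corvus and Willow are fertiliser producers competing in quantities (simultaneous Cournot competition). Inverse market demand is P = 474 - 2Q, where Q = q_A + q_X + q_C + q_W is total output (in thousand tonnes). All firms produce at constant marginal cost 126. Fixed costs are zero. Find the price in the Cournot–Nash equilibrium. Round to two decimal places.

Each firm earns π_i = (474 - 2Q)q_i - 126q_i.
Setting ∂π_i/∂q_i = 0 with rivals' quantities fixed: 348 - 4q_i - 2·Σ_{j≠i} q_j = 0.
With identical firms every q_j equals q_i, so Σ_{j≠i} q_j = 3q_i and 348 = 10q_i, giving q_i = 174/5.
Total output Q = 696/5, so price P = 474 - 2·(696/5) = 978/5.

195.60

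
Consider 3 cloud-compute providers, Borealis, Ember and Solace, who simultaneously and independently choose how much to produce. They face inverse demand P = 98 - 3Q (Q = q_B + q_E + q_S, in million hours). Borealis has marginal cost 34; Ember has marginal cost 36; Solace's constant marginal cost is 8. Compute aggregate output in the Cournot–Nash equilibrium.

Borealis's profit: π_B = (98 - 3Q)q_B - (34q_B). Setting ∂π_B/∂q_B = 0: 64 - 6q_B - 3(q_E + q_S) = 0.
Ember's first-order condition: 62 - 6q_E - 3(q_B + q_S) = 0.
Solace's profit: π_S = (98 - 3Q)q_S - (8q_S). Setting ∂π_S/∂q_S = 0: 90 - 6q_S - 3(q_B + q_E) = 0.
Adding the 3 conditions: 216 − 6Q − 6Q = 0, i.e. Q = 18.
Back-substituting: q_B = (64 − 54)/3 = 10/3, q_E = (62 − 54)/3 = 8/3, q_S = (90 − 54)/3 = 12.
Total output Q = 10/3 + 8/3 + 12 = 18.

18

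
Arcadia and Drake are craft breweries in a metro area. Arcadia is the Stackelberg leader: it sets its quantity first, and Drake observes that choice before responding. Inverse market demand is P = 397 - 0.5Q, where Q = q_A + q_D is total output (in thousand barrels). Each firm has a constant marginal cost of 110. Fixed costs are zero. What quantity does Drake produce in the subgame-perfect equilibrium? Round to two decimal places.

The follower Drake best-responds to any q_A: π_D = (397 - 0.5Q)q_D - 110q_D.
Setting the follower's marginal profit to zero, 287 - (1/2)q_A - q_D = 0, i.e. q_D = (287 - (1/2)q_A).
The leader anticipates this reaction. Substituting into P = 397 - 0.5Q gives P = 507/2 - (1/4)q_A, so π_A = (507/2 - (1/4)q_A)q_A - 110q_A.
Leader FOC: 287/2 - (1/2)q_A = 0, so q_A = 287.
Then q_D = (287 - (1/2)·287) = 287/2.

143.50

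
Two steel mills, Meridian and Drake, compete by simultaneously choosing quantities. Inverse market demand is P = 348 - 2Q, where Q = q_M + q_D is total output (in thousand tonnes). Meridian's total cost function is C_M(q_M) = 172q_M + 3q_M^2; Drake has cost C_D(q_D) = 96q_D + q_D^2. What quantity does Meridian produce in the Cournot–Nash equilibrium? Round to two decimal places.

9.86

Meridian's profit: π_M = (348 - 2Q)q_M - (172q_M + 3q_M²). Setting ∂π_M/∂q_M = 0: 176 - 10q_M - 2(q_D) = 0.
Drake's profit: π_D = (348 - 2Q)q_D - (96q_D + q_D²). Setting ∂π_D/∂q_D = 0: 252 - 6q_D - 2(q_M) = 0.
Rearranging gives the reaction functions q_M = (176 - 2q_D)/10 and q_D = (252 - 2q_M)/6.
Substituting one into the other gives q_M = 69/7 and q_D = 271/7.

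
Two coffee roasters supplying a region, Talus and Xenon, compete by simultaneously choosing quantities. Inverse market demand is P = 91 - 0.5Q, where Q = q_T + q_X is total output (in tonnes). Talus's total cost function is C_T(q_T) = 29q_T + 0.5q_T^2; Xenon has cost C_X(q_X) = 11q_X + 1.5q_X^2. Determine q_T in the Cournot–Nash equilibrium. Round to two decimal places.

26.84

Talus's profit: π_T = (91 - 0.5Q)q_T - (29q_T + (1/2)q_T²). Setting ∂π_T/∂q_T = 0: 62 - 2q_T - (1/2)(q_X) = 0.
Xenon's first-order condition: 80 - 4q_X - (1/2)(q_T) = 0.
Best responses: q_T = (62 - (1/2)q_X)/2, q_X = (80 - (1/2)q_T)/4.
Substituting one into the other gives q_T = 832/31 and q_X = 516/31.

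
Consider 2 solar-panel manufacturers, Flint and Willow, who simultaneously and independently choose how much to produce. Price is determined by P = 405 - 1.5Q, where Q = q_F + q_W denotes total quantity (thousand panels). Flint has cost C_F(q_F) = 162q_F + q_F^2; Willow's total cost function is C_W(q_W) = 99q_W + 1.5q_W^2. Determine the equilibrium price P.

288

Flint's profit: π_F = (405 - 1.5Q)q_F - (162q_F + q_F²). Setting ∂π_F/∂q_F = 0: 243 - 5q_F - (3/2)(q_W) = 0.
Willow's first-order condition: 306 - 6q_W - (3/2)(q_F) = 0.
Best responses: q_F = (243 - (3/2)q_W)/5, q_W = (306 - (3/2)q_F)/6.
Solving the pair: q_F = 36, q_W = 42.
Total output Q = 78, so price P = 405 - (3/2)·78 = 288.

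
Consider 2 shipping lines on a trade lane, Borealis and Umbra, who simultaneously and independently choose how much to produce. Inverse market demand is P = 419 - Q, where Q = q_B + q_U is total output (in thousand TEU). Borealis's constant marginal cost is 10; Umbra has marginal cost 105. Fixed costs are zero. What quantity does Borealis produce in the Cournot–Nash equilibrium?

168

Borealis's profit: π_B = (419 - Q)q_B - (10q_B). Setting ∂π_B/∂q_B = 0: 409 - 2q_B - (q_U) = 0.
Umbra's first-order condition: 314 - 2q_U - (q_B) = 0.
So q_B = (409 - q_U)/2 and q_U = (314 - q_B)/2.
Solving the pair: q_B = 168, q_U = 73.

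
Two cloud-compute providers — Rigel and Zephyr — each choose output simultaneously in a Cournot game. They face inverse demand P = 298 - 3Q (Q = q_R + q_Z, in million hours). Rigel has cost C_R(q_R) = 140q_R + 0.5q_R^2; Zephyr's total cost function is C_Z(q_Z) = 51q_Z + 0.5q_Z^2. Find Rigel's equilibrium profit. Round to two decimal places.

291.43

Rigel's profit: π_R = (298 - 3Q)q_R - (140q_R + (1/2)q_R²). Setting ∂π_R/∂q_R = 0: 158 - 7q_R - 3(q_Z) = 0.
Zephyr's first-order condition: 247 - 7q_Z - 3(q_R) = 0.
Rearranging gives the reaction functions q_R = (158 - 3q_Z)/7 and q_Z = (247 - 3q_R)/7.
Substituting one into the other gives q_R = 73/8 and q_Z = 251/8.
Price P = 298 - 3·(81/2) = 353/2.
Rigel's profit: (353/2)·(73/8) - 140·(73/8) - (1/2)(73/8)² = 291.4297.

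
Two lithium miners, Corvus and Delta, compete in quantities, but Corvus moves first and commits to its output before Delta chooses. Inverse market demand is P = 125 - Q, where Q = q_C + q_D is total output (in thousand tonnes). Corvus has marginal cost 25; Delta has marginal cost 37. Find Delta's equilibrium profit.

256

Solve by backward induction. Given q_C, the follower Delta maximises π_D = (125 - q_C - q_D)q_D - 37q_D.
Setting the follower's marginal profit to zero, 88 - q_C - 2q_D = 0, i.e. q_D = (88 - q_C)/2.
The leader anticipates this reaction. Substituting into P = 125 - Q gives P = 81 - (1/2)q_C, so π_C = (81 - (1/2)q_C)q_C - 25q_C.
Leader FOC: 56 - q_C = 0, so q_C = 56.
Then q_D = (88 - 56)/2 = 16.
Price P = 125 - 72 = 53.
Delta's profit: (53 - 37)·16 = 256.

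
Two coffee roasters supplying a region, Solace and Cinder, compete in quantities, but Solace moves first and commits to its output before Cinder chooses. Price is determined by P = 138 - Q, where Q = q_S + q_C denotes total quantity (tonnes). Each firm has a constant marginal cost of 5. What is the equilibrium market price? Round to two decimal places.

38.25

Solve by backward induction. Given q_S, the follower Cinder maximises π_C = (138 - q_S - q_C)q_C - 5q_C.
Follower FOC: 133 - q_S - 2q_C = 0, so q_C(q_S) = (133 - q_S)/2.
The leader anticipates this reaction. Substituting into P = 138 - Q gives P = 143/2 - (1/2)q_S, so π_S = (143/2 - (1/2)q_S)q_S - 5q_S.
Leader FOC: 133/2 - q_S = 0, so q_S = 133/2.
Then q_C = (133 - 133/2)/2 = 133/4.
Total output Q = 399/4, so price P = 138 - 399/4 = 153/4.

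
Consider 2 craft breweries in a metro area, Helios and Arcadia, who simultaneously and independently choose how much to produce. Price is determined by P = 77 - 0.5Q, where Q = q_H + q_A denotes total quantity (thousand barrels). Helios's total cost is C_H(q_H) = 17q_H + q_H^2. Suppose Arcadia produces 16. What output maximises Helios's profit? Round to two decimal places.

17.33

With the rival's output fixed at 16, Helios's profit is π_H = (77 - (1/2)·16 - (1/2)q_H)q_H - (17q_H + q_H²) = (69 - (1/2)q_H)q_H - (17q_H + q_H²).
∂π_H/∂q_H = 52 - 3q_H = 0, so q_H = 52/3.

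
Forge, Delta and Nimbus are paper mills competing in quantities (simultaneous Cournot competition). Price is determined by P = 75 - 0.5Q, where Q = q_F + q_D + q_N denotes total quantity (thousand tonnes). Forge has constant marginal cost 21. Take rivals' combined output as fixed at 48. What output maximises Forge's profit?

With rivals' combined output fixed at 48, Forge's profit is π_F = (75 - (1/2)·48 - (1/2)q_F)q_F - (21q_F) = (51 - (1/2)q_F)q_F - (21q_F).
∂π_F/∂q_F = 30 - q_F = 0, so q_F = 30.

30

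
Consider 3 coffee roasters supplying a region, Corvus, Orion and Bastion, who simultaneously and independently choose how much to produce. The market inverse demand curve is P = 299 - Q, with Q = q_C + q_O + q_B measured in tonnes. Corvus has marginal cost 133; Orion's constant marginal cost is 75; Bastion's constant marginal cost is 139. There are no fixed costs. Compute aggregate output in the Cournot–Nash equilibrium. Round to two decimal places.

137.50

Corvus's profit: π_C = (299 - Q)q_C - (133q_C). Setting ∂π_C/∂q_C = 0: 166 - 2q_C - (q_O + q_B) = 0.
Orion's profit: π_O = (299 - Q)q_O - (75q_O). Setting ∂π_O/∂q_O = 0: 224 - 2q_O - (q_C + q_B) = 0.
Bastion's profit: π_B = (299 - Q)q_B - (139q_B). Setting ∂π_B/∂q_B = 0: 160 - 2q_B - (q_C + q_O) = 0.
Summing all 3 equations gives 550 − 4Q = 0, hence Q = 275/2.
Back-substituting: q_C = (166 − 275/2) = 57/2, q_O = (224 − 275/2) = 173/2, q_B = (160 − 275/2) = 45/2.
Total output Q = 57/2 + 173/2 + 45/2 = 275/2.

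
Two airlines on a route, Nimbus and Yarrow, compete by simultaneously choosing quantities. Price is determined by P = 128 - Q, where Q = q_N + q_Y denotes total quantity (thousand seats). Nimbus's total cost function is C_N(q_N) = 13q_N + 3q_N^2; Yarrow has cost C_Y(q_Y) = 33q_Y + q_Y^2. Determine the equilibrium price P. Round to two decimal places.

95.42

Nimbus's profit: π_N = (128 - Q)q_N - (13q_N + 3q_N²). Setting ∂π_N/∂q_N = 0: 115 - 8q_N - (q_Y) = 0.
Yarrow's first-order condition: 95 - 4q_Y - (q_N) = 0.
Rearranging gives the reaction functions q_N = (115 - q_Y)/8 and q_Y = (95 - q_N)/4.
Substituting one into the other gives q_N = 365/31 and q_Y = 645/31.
Total output Q = 1010/31, so price P = 128 - 1010/31 = 95.4194.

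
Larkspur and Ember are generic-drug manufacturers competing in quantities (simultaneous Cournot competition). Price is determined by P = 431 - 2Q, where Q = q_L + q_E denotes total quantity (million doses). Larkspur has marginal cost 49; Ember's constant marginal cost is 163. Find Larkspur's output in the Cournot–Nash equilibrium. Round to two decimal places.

Larkspur's profit: π_L = (431 - 2Q)q_L - (49q_L). Setting ∂π_L/∂q_L = 0: 382 - 4q_L - 2(q_E) = 0.
Ember's profit: π_E = (431 - 2Q)q_E - (163q_E). Setting ∂π_E/∂q_E = 0: 268 - 4q_E - 2(q_L) = 0.
Rearranging gives the reaction functions q_L = (382 - 2q_E)/4 and q_E = (268 - 2q_L)/4.
Solving the pair: q_L = 248/3, q_E = 77/3.

82.67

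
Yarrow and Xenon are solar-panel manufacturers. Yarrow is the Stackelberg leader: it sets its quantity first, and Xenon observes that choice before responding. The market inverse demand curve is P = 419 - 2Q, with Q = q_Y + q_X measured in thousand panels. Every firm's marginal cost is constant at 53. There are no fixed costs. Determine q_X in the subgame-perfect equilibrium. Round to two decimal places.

Solve by backward induction. Given q_Y, the follower Xenon maximises π_X = (419 - 2q_Y - 2q_X)q_X - 53q_X.
Follower FOC: 366 - 2q_Y - 4q_X = 0, so q_X(q_Y) = (366 - 2q_Y)/4.
The leader anticipates this reaction. Substituting into P = 419 - 2Q gives P = 236 - q_Y, so π_Y = (236 - q_Y)q_Y - 53q_Y.
Leader FOC: 183 - 2q_Y = 0, so q_Y = 183/2.
Then q_X = (366 - 2·(183/2))/4 = 183/4.

45.75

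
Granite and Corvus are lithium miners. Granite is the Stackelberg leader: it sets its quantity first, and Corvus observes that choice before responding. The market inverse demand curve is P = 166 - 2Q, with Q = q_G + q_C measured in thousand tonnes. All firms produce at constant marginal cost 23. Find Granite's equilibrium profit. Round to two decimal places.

The follower Corvus best-responds to any q_G: π_C = (166 - 2Q)q_C - 23q_C.
∂π_C/∂q_C = 143 - 2q_G - 4q_C = 0 gives the reaction function q_C = (143 - 2q_G)/4.
Granite substitutes q_C(q_G) into its own profit: π_G = q_G(166 - 2q_G - (143 - 2q_G)/2) - 23q_G = (189/2 - q_G)q_G - 23q_G.
The leader's first-order condition 143/2 - 2q_G = 0 yields q_G = 143/4.
Then q_C = (143 - 2·(143/4))/4 = 143/8.
Price P = 166 - 2·(429/8) = 235/4.
Granite's profit: (235/4 - 23)·(143/4) = 1278.0625.

1278.06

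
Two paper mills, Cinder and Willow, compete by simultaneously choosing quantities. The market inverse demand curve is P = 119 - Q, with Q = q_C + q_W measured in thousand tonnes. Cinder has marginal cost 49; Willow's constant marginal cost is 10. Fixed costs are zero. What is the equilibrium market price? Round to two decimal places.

59.33

Cinder's profit: π_C = (119 - Q)q_C - (49q_C). Setting ∂π_C/∂q_C = 0: 70 - 2q_C - (q_W) = 0.
Willow's first-order condition: 109 - 2q_W - (q_C) = 0.
So q_C = (70 - q_W)/2 and q_W = (109 - q_C)/2.
Substituting one into the other gives q_C = 31/3 and q_W = 148/3.
Total output Q = 179/3, so price P = 119 - 179/3 = 178/3.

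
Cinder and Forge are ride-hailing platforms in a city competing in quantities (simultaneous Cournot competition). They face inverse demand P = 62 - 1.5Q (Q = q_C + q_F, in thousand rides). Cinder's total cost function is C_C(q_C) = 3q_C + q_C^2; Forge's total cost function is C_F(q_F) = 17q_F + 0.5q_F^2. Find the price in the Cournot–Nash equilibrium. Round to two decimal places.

36.23

Cinder's profit: π_C = (62 - 1.5Q)q_C - (3q_C + q_C²). Setting ∂π_C/∂q_C = 0: 59 - 5q_C - (3/2)(q_F) = 0.
Forge's first-order condition: 45 - 4q_F - (3/2)(q_C) = 0.
Best responses: q_C = (59 - (3/2)q_F)/5, q_F = (45 - (3/2)q_C)/4.
Solving the pair: q_C = 674/71, q_F = 546/71.
Total output Q = 1220/71, so price P = 62 - (3/2)·(1220/71) = 36.2254.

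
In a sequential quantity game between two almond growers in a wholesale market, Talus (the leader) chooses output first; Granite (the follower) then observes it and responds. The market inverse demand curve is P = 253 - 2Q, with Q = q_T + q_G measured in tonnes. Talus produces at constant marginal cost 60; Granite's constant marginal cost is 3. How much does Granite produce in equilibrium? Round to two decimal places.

The follower Granite best-responds to any q_T: π_G = (253 - 2Q)q_G - 3q_G.
Setting the follower's marginal profit to zero, 250 - 2q_T - 4q_G = 0, i.e. q_G = (250 - 2q_T)/4.
The leader anticipates this reaction. Substituting into P = 253 - 2Q gives P = 128 - q_T, so π_T = (128 - q_T)q_T - 60q_T.
Leader FOC: 68 - 2q_T = 0, so q_T = 34.
Then q_G = (250 - 2·34)/4 = 91/2.

45.50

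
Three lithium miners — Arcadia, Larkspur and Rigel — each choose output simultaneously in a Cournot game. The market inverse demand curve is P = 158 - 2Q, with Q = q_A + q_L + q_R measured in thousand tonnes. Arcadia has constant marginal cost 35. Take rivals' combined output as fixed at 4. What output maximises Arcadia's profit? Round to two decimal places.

28.75

With rivals' combined output fixed at 4, Arcadia's profit is π_A = (158 - 2·4 - 2q_A)q_A - (35q_A) = (150 - 2q_A)q_A - (35q_A).
∂π_A/∂q_A = 115 - 4q_A = 0, so q_A = 115/4.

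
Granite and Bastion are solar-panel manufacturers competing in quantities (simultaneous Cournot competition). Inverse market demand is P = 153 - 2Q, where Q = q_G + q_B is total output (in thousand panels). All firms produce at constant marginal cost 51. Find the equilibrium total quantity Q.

34

A representative firm's profit is π_i = q_i(153 - 2Q) - 51q_i.
Setting ∂π_i/∂q_i = 0 with rivals' quantities fixed: 102 - 4q_i - 2q_j = 0.
With identical firms every q_j equals q_i, so q_j = q_i and 102 = 6q_i, giving q_i = 17.
Total output Q = 17 + 17 = 34.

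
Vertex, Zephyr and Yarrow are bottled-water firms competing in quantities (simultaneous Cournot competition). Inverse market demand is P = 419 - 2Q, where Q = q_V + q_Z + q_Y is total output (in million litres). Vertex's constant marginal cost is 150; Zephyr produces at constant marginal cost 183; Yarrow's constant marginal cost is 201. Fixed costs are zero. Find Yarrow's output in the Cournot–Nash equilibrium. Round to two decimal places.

18.63

Vertex's profit: π_V = (419 - 2Q)q_V - (150q_V). Setting ∂π_V/∂q_V = 0: 269 - 4q_V - 2(q_Z + q_Y) = 0.
Zephyr's profit: π_Z = (419 - 2Q)q_Z - (183q_Z). Setting ∂π_Z/∂q_Z = 0: 236 - 4q_Z - 2(q_V + q_Y) = 0.
Yarrow's profit: π_Y = (419 - 2Q)q_Y - (201q_Y). Setting ∂π_Y/∂q_Y = 0: 218 - 4q_Y - 2(q_V + q_Z) = 0.
Adding the 3 first-order conditions: 723 − 8Q = 0, so Q = 723/8.
Back-substituting: q_V = (269 − 723/4)/2 = 353/8, q_Z = (236 − 723/4)/2 = 221/8, q_Y = (218 − 723/4)/2 = 149/8.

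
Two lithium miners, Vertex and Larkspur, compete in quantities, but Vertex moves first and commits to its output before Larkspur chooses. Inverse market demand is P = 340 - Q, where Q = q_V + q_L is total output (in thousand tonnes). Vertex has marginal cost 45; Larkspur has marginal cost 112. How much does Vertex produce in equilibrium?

The follower Larkspur best-responds to any q_V: π_L = (340 - Q)q_L - 112q_L.
Follower FOC: 228 - q_V - 2q_L = 0, so q_L(q_V) = (228 - q_V)/2.
The leader anticipates this reaction. Substituting into P = 340 - Q gives P = 226 - (1/2)q_V, so π_V = (226 - (1/2)q_V)q_V - 45q_V.
Leader FOC: 181 - q_V = 0, so q_V = 181.
Then q_L = (228 - 181)/2 = 47/2.

181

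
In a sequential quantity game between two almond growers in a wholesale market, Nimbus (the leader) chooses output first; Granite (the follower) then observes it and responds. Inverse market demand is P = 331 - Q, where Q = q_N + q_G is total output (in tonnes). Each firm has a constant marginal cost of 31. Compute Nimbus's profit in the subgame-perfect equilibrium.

11250

The follower Granite best-responds to any q_N: π_G = (331 - Q)q_G - 31q_G.
Follower FOC: 300 - q_N - 2q_G = 0, so q_G(q_N) = (300 - q_N)/2.
Nimbus substitutes q_G(q_N) into its own profit: π_N = q_N(331 - q_N - (300 - q_N)/2) - 31q_N = (181 - (1/2)q_N)q_N - 31q_N.
Maximising: ∂π_N/∂q_N = 150 - q_N = 0, giving q_N = 150.
Then q_G = (300 - 150)/2 = 75.
Price P = 331 - 225 = 106.
Nimbus's profit: (106 - 31)·150 = 11250.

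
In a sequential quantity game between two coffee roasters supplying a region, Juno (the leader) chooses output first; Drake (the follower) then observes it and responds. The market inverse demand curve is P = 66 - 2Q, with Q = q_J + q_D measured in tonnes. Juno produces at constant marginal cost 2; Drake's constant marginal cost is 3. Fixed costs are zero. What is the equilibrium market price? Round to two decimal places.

The follower Drake best-responds to any q_J: π_D = (66 - 2Q)q_D - 3q_D.
Follower FOC: 63 - 2q_J - 4q_D = 0, so q_D(q_J) = (63 - 2q_J)/4.
The leader anticipates this reaction. Substituting into P = 66 - 2Q gives P = 69/2 - q_J, so π_J = (69/2 - q_J)q_J - 2q_J.
Leader FOC: 65/2 - 2q_J = 0, so q_J = 65/4.
Then q_D = (63 - 2·(65/4))/4 = 61/8.
Total output Q = 191/8, so price P = 66 - 2·(191/8) = 73/4.

18.25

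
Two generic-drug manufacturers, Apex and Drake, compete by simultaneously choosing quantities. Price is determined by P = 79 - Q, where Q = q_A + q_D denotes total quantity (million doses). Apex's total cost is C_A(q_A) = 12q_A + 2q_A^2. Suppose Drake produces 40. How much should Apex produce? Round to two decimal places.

With the rival's output fixed at 40, Apex's profit is π_A = (79 - 40 - q_A)q_A - (12q_A + 2q_A²) = (39 - q_A)q_A - (12q_A + 2q_A²).
∂π_A/∂q_A = 27 - 6q_A = 0, so q_A = 9/2.

4.50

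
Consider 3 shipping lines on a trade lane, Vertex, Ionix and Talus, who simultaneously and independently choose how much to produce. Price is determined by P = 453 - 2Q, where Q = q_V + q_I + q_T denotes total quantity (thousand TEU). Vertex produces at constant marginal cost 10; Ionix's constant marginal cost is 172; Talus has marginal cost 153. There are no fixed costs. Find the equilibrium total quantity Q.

Vertex's profit: π_V = (453 - 2Q)q_V - (10q_V). Setting ∂π_V/∂q_V = 0: 443 - 4q_V - 2(q_I + q_T) = 0.
Ionix's first-order condition: 281 - 4q_I - 2(q_V + q_T) = 0.
Talus's profit: π_T = (453 - 2Q)q_T - (153q_T). Setting ∂π_T/∂q_T = 0: 300 - 4q_T - 2(q_V + q_I) = 0.
Summing all 3 equations gives 1024 − 8Q = 0, hence Q = 128.
Back-substituting: q_V = (443 − 256)/2 = 187/2, q_I = (281 − 256)/2 = 25/2, q_T = (300 − 256)/2 = 22.
Total output Q = 187/2 + 25/2 + 22 = 128.

128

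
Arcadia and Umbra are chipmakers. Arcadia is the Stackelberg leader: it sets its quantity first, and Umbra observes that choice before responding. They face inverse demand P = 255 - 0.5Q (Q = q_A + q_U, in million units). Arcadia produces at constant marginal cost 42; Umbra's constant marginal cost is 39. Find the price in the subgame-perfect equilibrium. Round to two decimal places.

94.50

Solve by backward induction. Given q_A, the follower Umbra maximises π_U = (255 - (1/2)q_A - (1/2)q_U)q_U - 39q_U.
∂π_U/∂q_U = 216 - (1/2)q_A - q_U = 0 gives the reaction function q_U = (216 - (1/2)q_A).
Arcadia substitutes q_U(q_A) into its own profit: π_A = q_A(255 - (1/2)q_A - (216 - (1/2)q_A)/2) - 42q_A = (147 - (1/4)q_A)q_A - 42q_A.
The leader's first-order condition 105 - (1/2)q_A = 0 yields q_A = 210.
Then q_U = (216 - (1/2)·210) = 111.
Total output Q = 321, so price P = 255 - (1/2)·321 = 189/2.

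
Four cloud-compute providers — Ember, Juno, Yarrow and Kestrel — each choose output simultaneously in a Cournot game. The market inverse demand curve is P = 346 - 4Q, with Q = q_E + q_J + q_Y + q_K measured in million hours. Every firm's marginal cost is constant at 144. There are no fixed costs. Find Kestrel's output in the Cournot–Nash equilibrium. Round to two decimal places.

Each firm earns π_i = (346 - 4Q)q_i - 144q_i.
First-order condition (treating rivals' output as given): 202 - 8q_i - 4·Σ_{j≠i} q_j = 0.
By symmetry each firm produces the same amount; substituting Σ_{j≠i} q_j = 3q_i yields q_i = 202/20 = 101/10.

10.10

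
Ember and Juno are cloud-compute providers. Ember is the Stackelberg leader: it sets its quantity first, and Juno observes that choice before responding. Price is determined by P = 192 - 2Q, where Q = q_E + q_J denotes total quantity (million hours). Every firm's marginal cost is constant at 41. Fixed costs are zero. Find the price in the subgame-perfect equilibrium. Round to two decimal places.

78.75

Solve by backward induction. Given q_E, the follower Juno maximises π_J = (192 - 2q_E - 2q_J)q_J - 41q_J.
Setting the follower's marginal profit to zero, 151 - 2q_E - 4q_J = 0, i.e. q_J = (151 - 2q_E)/4.
Ember substitutes q_J(q_E) into its own profit: π_E = q_E(192 - 2q_E - (151 - 2q_E)/2) - 41q_E = (233/2 - q_E)q_E - 41q_E.
The leader's first-order condition 151/2 - 2q_E = 0 yields q_E = 151/4.
Then q_J = (151 - 2·(151/4))/4 = 151/8.
Total output Q = 453/8, so price P = 192 - 2·(453/8) = 315/4.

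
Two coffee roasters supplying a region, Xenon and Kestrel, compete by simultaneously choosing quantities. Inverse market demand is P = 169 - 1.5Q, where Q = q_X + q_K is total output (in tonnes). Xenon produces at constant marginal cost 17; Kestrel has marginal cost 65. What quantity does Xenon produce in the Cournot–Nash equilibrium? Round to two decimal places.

Xenon's profit: π_X = (169 - 1.5Q)q_X - (17q_X). Setting ∂π_X/∂q_X = 0: 152 - 3q_X - (3/2)(q_K) = 0.
Kestrel's profit: π_K = (169 - 1.5Q)q_K - (65q_K). Setting ∂π_K/∂q_K = 0: 104 - 3q_K - (3/2)(q_X) = 0.
So q_X = (152 - (3/2)q_K)/3 and q_K = (104 - (3/2)q_X)/3.
Substituting one into the other gives q_X = 400/9 and q_K = 112/9.

44.44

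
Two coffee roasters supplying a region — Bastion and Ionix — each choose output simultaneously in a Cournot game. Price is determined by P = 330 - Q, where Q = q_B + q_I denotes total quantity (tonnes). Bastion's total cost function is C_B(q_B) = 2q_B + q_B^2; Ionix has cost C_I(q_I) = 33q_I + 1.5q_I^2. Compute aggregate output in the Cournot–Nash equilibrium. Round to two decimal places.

Bastion's profit: π_B = (330 - Q)q_B - (2q_B + q_B²). Setting ∂π_B/∂q_B = 0: 328 - 4q_B - (q_I) = 0.
Ionix's first-order condition: 297 - 5q_I - (q_B) = 0.
Best responses: q_B = (328 - q_I)/4, q_I = (297 - q_B)/5.
Substituting one into the other gives q_B = 1343/19 and q_I = 860/19.
Total output Q = 1343/19 + 860/19 = 115.9474.

115.95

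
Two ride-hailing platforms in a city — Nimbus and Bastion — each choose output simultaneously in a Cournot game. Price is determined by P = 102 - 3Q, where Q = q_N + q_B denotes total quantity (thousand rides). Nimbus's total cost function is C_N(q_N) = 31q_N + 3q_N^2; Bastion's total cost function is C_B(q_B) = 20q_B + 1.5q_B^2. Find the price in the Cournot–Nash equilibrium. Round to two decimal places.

66.73

Nimbus's profit: π_N = (102 - 3Q)q_N - (31q_N + 3q_N²). Setting ∂π_N/∂q_N = 0: 71 - 12q_N - 3(q_B) = 0.
Bastion's first-order condition: 82 - 9q_B - 3(q_N) = 0.
So q_N = (71 - 3q_B)/12 and q_B = (82 - 3q_N)/9.
Solving the pair: q_N = 131/33, q_B = 257/33.
Total output Q = 388/33, so price P = 102 - 3·(388/33) = 734/11.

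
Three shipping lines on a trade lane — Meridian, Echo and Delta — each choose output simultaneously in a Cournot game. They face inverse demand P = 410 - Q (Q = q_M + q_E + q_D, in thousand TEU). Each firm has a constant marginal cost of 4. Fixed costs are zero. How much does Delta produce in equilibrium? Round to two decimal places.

Each firm earns π_i = (410 - Q)q_i - 4q_i.
First-order condition (treating rivals' output as given): 406 - 2q_i - Σ_{j≠i} q_j = 0.
By symmetry each firm produces the same amount; substituting Σ_{j≠i} q_j = 2q_i yields q_i = 406/4 = 203/2.

101.50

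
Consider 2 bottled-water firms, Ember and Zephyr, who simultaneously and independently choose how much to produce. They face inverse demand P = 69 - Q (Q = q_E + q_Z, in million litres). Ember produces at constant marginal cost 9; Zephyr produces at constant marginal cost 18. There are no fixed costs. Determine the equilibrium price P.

32

Ember's profit: π_E = (69 - Q)q_E - (9q_E). Setting ∂π_E/∂q_E = 0: 60 - 2q_E - (q_Z) = 0.
Zephyr's first-order condition: 51 - 2q_Z - (q_E) = 0.
So q_E = (60 - q_Z)/2 and q_Z = (51 - q_E)/2.
Solving the pair: q_E = 23, q_Z = 14.
Total output Q = 37, so price P = 69 - 37 = 32.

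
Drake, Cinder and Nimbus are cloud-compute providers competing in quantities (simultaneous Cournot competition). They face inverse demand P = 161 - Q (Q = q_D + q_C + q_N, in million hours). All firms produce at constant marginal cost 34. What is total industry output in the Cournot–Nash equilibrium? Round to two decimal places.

95.25

Each firm earns π_i = (161 - Q)q_i - 34q_i.
Setting ∂π_i/∂q_i = 0 with rivals' quantities fixed: 127 - 2q_i - Σ_{j≠i} q_j = 0.
With identical firms every q_j equals q_i, so Σ_{j≠i} q_j = 2q_i and 127 = 4q_i, giving q_i = 127/4.
Total output Q = 127/4 + 127/4 + 127/4 = 381/4.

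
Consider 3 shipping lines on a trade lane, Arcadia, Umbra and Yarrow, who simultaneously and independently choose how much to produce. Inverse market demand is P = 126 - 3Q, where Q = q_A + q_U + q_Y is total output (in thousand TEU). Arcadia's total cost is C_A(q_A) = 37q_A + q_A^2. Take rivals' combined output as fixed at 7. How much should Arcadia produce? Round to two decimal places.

8.50

With rivals' combined output fixed at 7, Arcadia's profit is π_A = (126 - 3·7 - 3q_A)q_A - (37q_A + q_A²) = (105 - 3q_A)q_A - (37q_A + q_A²).
∂π_A/∂q_A = 68 - 8q_A = 0, so q_A = 17/2.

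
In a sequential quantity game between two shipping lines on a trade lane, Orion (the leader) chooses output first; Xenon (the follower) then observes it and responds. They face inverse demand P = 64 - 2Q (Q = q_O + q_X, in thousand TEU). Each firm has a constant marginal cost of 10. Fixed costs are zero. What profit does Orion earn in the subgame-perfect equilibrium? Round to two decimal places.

182.25

Solve by backward induction. Given q_O, the follower Xenon maximises π_X = (64 - 2q_O - 2q_X)q_X - 10q_X.
∂π_X/∂q_X = 54 - 2q_O - 4q_X = 0 gives the reaction function q_X = (54 - 2q_O)/4.
The leader anticipates this reaction. Substituting into P = 64 - 2Q gives P = 37 - q_O, so π_O = (37 - q_O)q_O - 10q_O.
The leader's first-order condition 27 - 2q_O = 0 yields q_O = 27/2.
Then q_X = (54 - 2·(27/2))/4 = 27/4.
Price P = 64 - 2·(81/4) = 47/2.
Orion's profit: (47/2 - 10)·(27/2) = 729/4.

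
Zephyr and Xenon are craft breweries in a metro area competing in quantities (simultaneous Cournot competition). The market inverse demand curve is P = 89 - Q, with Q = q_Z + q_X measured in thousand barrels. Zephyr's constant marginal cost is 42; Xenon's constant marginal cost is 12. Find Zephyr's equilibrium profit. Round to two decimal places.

32.11

Zephyr's profit: π_Z = (89 - Q)q_Z - (42q_Z). Setting ∂π_Z/∂q_Z = 0: 47 - 2q_Z - (q_X) = 0.
Xenon's first-order condition: 77 - 2q_X - (q_Z) = 0.
Best responses: q_Z = (47 - q_X)/2, q_X = (77 - q_Z)/2.
Substituting one into the other gives q_Z = 17/3 and q_X = 107/3.
Price P = 89 - 124/3 = 143/3.
Zephyr's profit: (143/3 - 42)·(17/3) = 289/9.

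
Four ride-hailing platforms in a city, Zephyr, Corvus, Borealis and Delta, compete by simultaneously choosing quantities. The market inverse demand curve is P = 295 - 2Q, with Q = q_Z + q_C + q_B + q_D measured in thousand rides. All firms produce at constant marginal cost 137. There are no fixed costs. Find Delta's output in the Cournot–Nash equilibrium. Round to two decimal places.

15.80

A representative firm's profit is π_i = q_i(295 - 2Q) - 137q_i.
First-order condition (treating rivals' output as given): 158 - 4q_i - 2·Σ_{j≠i} q_j = 0.
With identical firms every q_j equals q_i, so Σ_{j≠i} q_j = 3q_i and 158 = 10q_i, giving q_i = 79/5.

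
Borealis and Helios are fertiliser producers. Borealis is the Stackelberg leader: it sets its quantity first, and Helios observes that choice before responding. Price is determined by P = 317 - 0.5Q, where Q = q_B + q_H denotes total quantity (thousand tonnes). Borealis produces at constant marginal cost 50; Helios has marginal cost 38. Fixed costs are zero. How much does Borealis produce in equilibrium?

The follower Helios best-responds to any q_B: π_H = (317 - 0.5Q)q_H - 38q_H.
Follower FOC: 279 - (1/2)q_B - q_H = 0, so q_H(q_B) = (279 - (1/2)q_B).
The leader anticipates this reaction. Substituting into P = 317 - 0.5Q gives P = 355/2 - (1/4)q_B, so π_B = (355/2 - (1/4)q_B)q_B - 50q_B.
Maximising: ∂π_B/∂q_B = 255/2 - (1/2)q_B = 0, giving q_B = 255.
Then q_H = (279 - (1/2)·255) = 303/2.

255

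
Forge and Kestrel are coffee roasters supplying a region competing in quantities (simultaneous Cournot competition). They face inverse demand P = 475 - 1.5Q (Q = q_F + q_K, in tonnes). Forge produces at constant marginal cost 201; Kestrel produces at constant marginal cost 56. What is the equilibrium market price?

Forge's profit: π_F = (475 - 1.5Q)q_F - (201q_F). Setting ∂π_F/∂q_F = 0: 274 - 3q_F - (3/2)(q_K) = 0.
Kestrel's profit: π_K = (475 - 1.5Q)q_K - (56q_K). Setting ∂π_K/∂q_K = 0: 419 - 3q_K - (3/2)(q_F) = 0.
Best responses: q_F = (274 - (3/2)q_K)/3, q_K = (419 - (3/2)q_F)/3.
Substituting one into the other gives q_F = 86/3 and q_K = 376/3.
Total output Q = 154, so price P = 475 - (3/2)·154 = 244.

244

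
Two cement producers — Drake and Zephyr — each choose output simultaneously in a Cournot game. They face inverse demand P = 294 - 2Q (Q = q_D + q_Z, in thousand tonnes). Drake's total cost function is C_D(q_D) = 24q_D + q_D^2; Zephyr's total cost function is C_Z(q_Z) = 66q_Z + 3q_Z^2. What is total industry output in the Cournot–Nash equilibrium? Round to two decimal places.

54.86

Drake's profit: π_D = (294 - 2Q)q_D - (24q_D + q_D²). Setting ∂π_D/∂q_D = 0: 270 - 6q_D - 2(q_Z) = 0.
Zephyr's first-order condition: 228 - 10q_Z - 2(q_D) = 0.
So q_D = (270 - 2q_Z)/6 and q_Z = (228 - 2q_D)/10.
Solving the pair: q_D = 561/14, q_Z = 207/14.
Total output Q = 561/14 + 207/14 = 384/7.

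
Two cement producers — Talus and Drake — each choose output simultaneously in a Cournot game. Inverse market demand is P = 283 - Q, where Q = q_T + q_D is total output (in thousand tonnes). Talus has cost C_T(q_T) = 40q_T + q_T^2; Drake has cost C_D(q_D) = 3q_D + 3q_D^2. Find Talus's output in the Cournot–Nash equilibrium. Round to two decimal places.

53.68

Talus's profit: π_T = (283 - Q)q_T - (40q_T + q_T²). Setting ∂π_T/∂q_T = 0: 243 - 4q_T - (q_D) = 0.
Drake's profit: π_D = (283 - Q)q_D - (3q_D + 3q_D²). Setting ∂π_D/∂q_D = 0: 280 - 8q_D - (q_T) = 0.
Best responses: q_T = (243 - q_D)/4, q_D = (280 - q_T)/8.
Solving the pair: q_T = 1664/31, q_D = 877/31.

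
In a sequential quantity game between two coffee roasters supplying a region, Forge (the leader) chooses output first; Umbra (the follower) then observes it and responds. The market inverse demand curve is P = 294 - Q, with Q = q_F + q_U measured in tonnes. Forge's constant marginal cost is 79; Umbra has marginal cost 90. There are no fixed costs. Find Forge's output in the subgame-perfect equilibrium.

The follower Umbra best-responds to any q_F: π_U = (294 - Q)q_U - 90q_U.
Setting the follower's marginal profit to zero, 204 - q_F - 2q_U = 0, i.e. q_U = (204 - q_F)/2.
Forge substitutes q_U(q_F) into its own profit: π_F = q_F(294 - q_F - (204 - q_F)/2) - 79q_F = (192 - (1/2)q_F)q_F - 79q_F.
The leader's first-order condition 113 - q_F = 0 yields q_F = 113.
Then q_U = (204 - 113)/2 = 91/2.

113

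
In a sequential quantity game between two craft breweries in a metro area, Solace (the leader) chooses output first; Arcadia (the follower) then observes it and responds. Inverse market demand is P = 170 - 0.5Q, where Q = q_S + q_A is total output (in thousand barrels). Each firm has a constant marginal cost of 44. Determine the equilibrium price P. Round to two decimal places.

Solve by backward induction. Given q_S, the follower Arcadia maximises π_A = (170 - (1/2)q_S - (1/2)q_A)q_A - 44q_A.
Follower FOC: 126 - (1/2)q_S - q_A = 0, so q_A(q_S) = (126 - (1/2)q_S).
Solace substitutes q_A(q_S) into its own profit: π_S = q_S(170 - (1/2)q_S - (126 - (1/2)q_S)/2) - 44q_S = (107 - (1/4)q_S)q_S - 44q_S.
Maximising: ∂π_S/∂q_S = 63 - (1/2)q_S = 0, giving q_S = 126.
Then q_A = (126 - (1/2)·126) = 63.
Total output Q = 189, so price P = 170 - (1/2)·189 = 151/2.

75.50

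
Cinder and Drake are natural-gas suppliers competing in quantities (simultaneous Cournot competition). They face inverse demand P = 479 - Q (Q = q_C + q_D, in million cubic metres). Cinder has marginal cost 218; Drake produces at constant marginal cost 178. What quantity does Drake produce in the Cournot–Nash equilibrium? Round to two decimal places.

Cinder's profit: π_C = (479 - Q)q_C - (218q_C). Setting ∂π_C/∂q_C = 0: 261 - 2q_C - (q_D) = 0.
Drake's first-order condition: 301 - 2q_D - (q_C) = 0.
Rearranging gives the reaction functions q_C = (261 - q_D)/2 and q_D = (301 - q_C)/2.
Solving the pair: q_C = 221/3, q_D = 341/3.

113.67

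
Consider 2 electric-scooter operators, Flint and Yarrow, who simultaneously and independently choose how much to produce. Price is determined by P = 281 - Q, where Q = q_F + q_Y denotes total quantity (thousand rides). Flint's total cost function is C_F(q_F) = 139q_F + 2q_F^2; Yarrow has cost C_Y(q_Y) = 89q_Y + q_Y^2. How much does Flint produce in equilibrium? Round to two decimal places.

Flint's profit: π_F = (281 - Q)q_F - (139q_F + 2q_F²). Setting ∂π_F/∂q_F = 0: 142 - 6q_F - (q_Y) = 0.
Yarrow's first-order condition: 192 - 4q_Y - (q_F) = 0.
Rearranging gives the reaction functions q_F = (142 - q_Y)/6 and q_Y = (192 - q_F)/4.
Substituting one into the other gives q_F = 376/23 and q_Y = 1010/23.

16.35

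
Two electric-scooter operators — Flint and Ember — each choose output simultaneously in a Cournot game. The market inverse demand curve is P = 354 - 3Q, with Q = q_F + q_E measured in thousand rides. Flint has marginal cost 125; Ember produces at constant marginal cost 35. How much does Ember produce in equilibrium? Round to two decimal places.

45.44

Flint's profit: π_F = (354 - 3Q)q_F - (125q_F). Setting ∂π_F/∂q_F = 0: 229 - 6q_F - 3(q_E) = 0.
Ember's first-order condition: 319 - 6q_E - 3(q_F) = 0.
Best responses: q_F = (229 - 3q_E)/6, q_E = (319 - 3q_F)/6.
Substituting one into the other gives q_F = 139/9 and q_E = 409/9.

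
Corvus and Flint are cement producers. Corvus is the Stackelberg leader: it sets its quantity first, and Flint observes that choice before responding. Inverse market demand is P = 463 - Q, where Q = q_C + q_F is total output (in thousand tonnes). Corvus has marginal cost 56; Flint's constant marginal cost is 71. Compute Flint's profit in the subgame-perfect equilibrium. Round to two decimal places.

The follower Flint best-responds to any q_C: π_F = (463 - Q)q_F - 71q_F.
Setting the follower's marginal profit to zero, 392 - q_C - 2q_F = 0, i.e. q_F = (392 - q_C)/2.
The leader anticipates this reaction. Substituting into P = 463 - Q gives P = 267 - (1/2)q_C, so π_C = (267 - (1/2)q_C)q_C - 56q_C.
Leader FOC: 211 - q_C = 0, so q_C = 211.
Then q_F = (392 - 211)/2 = 181/2.
Price P = 463 - 603/2 = 323/2.
Flint's profit: (323/2 - 71)·(181/2) = 8190.2500.

8190.25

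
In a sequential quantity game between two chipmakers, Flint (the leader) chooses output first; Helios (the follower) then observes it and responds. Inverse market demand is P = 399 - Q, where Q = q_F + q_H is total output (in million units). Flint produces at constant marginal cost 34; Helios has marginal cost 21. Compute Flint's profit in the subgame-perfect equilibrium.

15488

Solve by backward induction. Given q_F, the follower Helios maximises π_H = (399 - q_F - q_H)q_H - 21q_H.
∂π_H/∂q_H = 378 - q_F - 2q_H = 0 gives the reaction function q_H = (378 - q_F)/2.
The leader anticipates this reaction. Substituting into P = 399 - Q gives P = 210 - (1/2)q_F, so π_F = (210 - (1/2)q_F)q_F - 34q_F.
The leader's first-order condition 176 - q_F = 0 yields q_F = 176.
Then q_H = (378 - 176)/2 = 101.
Price P = 399 - 277 = 122.
Flint's profit: (122 - 34)·176 = 15488.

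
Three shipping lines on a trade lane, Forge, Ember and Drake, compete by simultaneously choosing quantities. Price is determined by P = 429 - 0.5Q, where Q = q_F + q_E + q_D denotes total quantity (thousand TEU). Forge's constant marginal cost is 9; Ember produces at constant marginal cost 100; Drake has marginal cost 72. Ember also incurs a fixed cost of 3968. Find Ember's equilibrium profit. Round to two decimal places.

Forge's profit: π_F = (429 - 0.5Q)q_F - (9q_F). Setting ∂π_F/∂q_F = 0: 420 - q_F - (1/2)(q_E + q_D) = 0.
Ember's profit: π_E = (429 - 0.5Q)q_E - (100q_E). Setting ∂π_E/∂q_E = 0: 329 - q_E - (1/2)(q_F + q_D) = 0.
Drake's profit: π_D = (429 - 0.5Q)q_D - (72q_D). Setting ∂π_D/∂q_D = 0: 357 - q_D - (1/2)(q_F + q_E) = 0.
Adding the 3 conditions: 1106 − Q − Q = 0, i.e. Q = 553.
Back-substituting: q_F = (420 − 553/2)/(1/2) = 287, q_E = (329 − 553/2)/(1/2) = 105, q_D = (357 − 553/2)/(1/2) = 161.
Price P = 429 - (1/2)·553 = 305/2.
Ember's profit: (305/2 - 100)·105 - 3968 = 1544.5000.

1544.50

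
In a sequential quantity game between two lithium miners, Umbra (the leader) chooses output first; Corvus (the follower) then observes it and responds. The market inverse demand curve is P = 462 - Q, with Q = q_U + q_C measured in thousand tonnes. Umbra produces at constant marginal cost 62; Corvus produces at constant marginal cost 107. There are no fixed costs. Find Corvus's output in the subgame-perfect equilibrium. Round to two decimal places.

66.25

The follower Corvus best-responds to any q_U: π_C = (462 - Q)q_C - 107q_C.
∂π_C/∂q_C = 355 - q_U - 2q_C = 0 gives the reaction function q_C = (355 - q_U)/2.
Umbra substitutes q_C(q_U) into its own profit: π_U = q_U(462 - q_U - (355 - q_U)/2) - 62q_U = (569/2 - (1/2)q_U)q_U - 62q_U.
Maximising: ∂π_U/∂q_U = 445/2 - q_U = 0, giving q_U = 445/2.
Then q_C = (355 - 445/2)/2 = 265/4.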